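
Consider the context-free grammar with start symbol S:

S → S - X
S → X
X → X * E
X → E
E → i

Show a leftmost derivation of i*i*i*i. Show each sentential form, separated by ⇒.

S ⇒ X ⇒ X*E ⇒ X*E*E ⇒ X*E*E*E ⇒ E*E*E*E ⇒ i*E*E*E ⇒ i*i*E*E ⇒ i*i*i*E ⇒ i*i*i*i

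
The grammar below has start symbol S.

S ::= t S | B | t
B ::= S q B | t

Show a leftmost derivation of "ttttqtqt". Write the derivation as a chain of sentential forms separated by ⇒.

S ⇒ B   [S ::= B]
B ⇒ SqB   [B ::= S q B]
SqB ⇒ tSqB   [S ::= t S]
tSqB ⇒ ttSqB   [S ::= t S]
ttSqB ⇒ tttSqB   [S ::= t S]
tttSqB ⇒ ttttqB   [S ::= t]
ttttqB ⇒ ttttqSqB   [B ::= S q B]
ttttqSqB ⇒ ttttqtqB   [S ::= t]
ttttqtqB ⇒ ttttqtqt   [B ::= t]

S ⇒ B ⇒ SqB ⇒ tSqB ⇒ ttSqB ⇒ tttSqB ⇒ ttttqB ⇒ ttttqSqB ⇒ ttttqtqB ⇒ ttttqtqt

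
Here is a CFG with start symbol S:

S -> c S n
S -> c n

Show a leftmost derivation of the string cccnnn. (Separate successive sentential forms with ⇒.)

S⇒cSn⇒ccSnn⇒cccnnn

S ⇒ cSn   [S -> c S n]
cSn ⇒ ccSnn   [S -> c S n]
ccSnn ⇒ cccnnn   [S -> c n]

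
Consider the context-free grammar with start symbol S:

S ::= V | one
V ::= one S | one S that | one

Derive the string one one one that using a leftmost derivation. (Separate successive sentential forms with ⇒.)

S ⇒ V ⇒ one S ⇒ one V ⇒ one one S that ⇒ one one one that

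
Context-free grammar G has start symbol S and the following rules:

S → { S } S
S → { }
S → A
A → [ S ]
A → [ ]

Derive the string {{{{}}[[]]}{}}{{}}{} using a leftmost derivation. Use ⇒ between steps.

S ⇒ {S}S ⇒ {{S}S}S ⇒ {{{S}S}S}S ⇒ {{{{}}S}S}S ⇒ {{{{}}A}S}S ⇒ {{{{}}[S]}S}S ⇒ {{{{}}[A]}S}S ⇒ {{{{}}[[]]}S}S ⇒ {{{{}}[[]]}{}}S ⇒ {{{{}}[[]]}{}}{S}S ⇒ {{{{}}[[]]}{}}{{}}S ⇒ {{{{}}[[]]}{}}{{}}{}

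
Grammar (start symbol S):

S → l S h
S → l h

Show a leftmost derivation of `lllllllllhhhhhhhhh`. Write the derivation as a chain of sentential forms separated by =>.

S => lSh => llShh => lllShhh => llllShhhh => lllllShhhhh => llllllShhhhhh => lllllllShhhhhhh => llllllllShhhhhhhh => lllllllllhhhhhhhhh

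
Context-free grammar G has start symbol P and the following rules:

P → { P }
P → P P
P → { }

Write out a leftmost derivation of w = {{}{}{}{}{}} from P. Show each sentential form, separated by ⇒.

P ⇒ {P} ⇒ {PP} ⇒ {{}P} ⇒ {{}PP} ⇒ {{}PPP} ⇒ {{}PPPP} ⇒ {{}{}PPP} ⇒ {{}{}{}PP} ⇒ {{}{}{}{}P} ⇒ {{}{}{}{}{}}

P ⇒ {P}   [P → { P }]
{P} ⇒ {PP}   [P → P P]
{PP} ⇒ {{}P}   [P → { }]
{{}P} ⇒ {{}PP}   [P → P P]
{{}PP} ⇒ {{}PPP}   [P → P P]
{{}PPP} ⇒ {{}PPPP}   [P → P P]
{{}PPPP} ⇒ {{}{}PPP}   [P → { }]
{{}{}PPP} ⇒ {{}{}{}PP}   [P → { }]
{{}{}{}PP} ⇒ {{}{}{}{}P}   [P → { }]
{{}{}{}{}P} ⇒ {{}{}{}{}{}}   [P → { }]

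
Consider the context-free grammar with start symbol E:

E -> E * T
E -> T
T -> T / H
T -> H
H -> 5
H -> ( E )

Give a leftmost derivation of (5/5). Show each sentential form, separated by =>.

E => T => H => (E) => (T) => (T/H) => (H/H) => (5/H) => (5/5)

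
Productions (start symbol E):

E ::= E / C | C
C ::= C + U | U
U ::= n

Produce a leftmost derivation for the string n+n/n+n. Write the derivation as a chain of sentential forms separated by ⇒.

E ⇒ E/C ⇒ C/C ⇒ C+U/C ⇒ U+U/C ⇒ n+U/C ⇒ n+n/C ⇒ n+n/C+U ⇒ n+n/U+U ⇒ n+n/n+U ⇒ n+n/n+n

E ⇒ E/C   [E ::= E / C]
E/C ⇒ C/C   [E ::= C]
C/C ⇒ C+U/C   [C ::= C + U]
C+U/C ⇒ U+U/C   [C ::= U]
U+U/C ⇒ n+U/C   [U ::= n]
n+U/C ⇒ n+n/C   [U ::= n]
n+n/C ⇒ n+n/C+U   [C ::= C + U]
n+n/C+U ⇒ n+n/U+U   [C ::= U]
n+n/U+U ⇒ n+n/n+U   [U ::= n]
n+n/n+U ⇒ n+n/n+n   [U ::= n]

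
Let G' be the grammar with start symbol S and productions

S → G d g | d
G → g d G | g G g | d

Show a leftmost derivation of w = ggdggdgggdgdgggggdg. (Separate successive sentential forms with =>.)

S => Gdg => gGgdg => ggdGgdg => ggdgGggdg => ggdggdGggdg => ggdggdgGgggdg => ggdggdggGggggdg => ggdggdgggdGggggdg => ggdggdgggdgGgggggdg => ggdggdgggdgdgggggdg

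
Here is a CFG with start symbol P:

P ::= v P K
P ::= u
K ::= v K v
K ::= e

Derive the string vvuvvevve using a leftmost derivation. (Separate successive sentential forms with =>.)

P => vPK   [P ::= v P K]
vPK => vvPKK   [P ::= v P K]
vvPKK => vvuKK   [P ::= u]
vvuKK => vvuvKvK   [K ::= v K v]
vvuvKvK => vvuvvKvvK   [K ::= v K v]
vvuvvKvvK => vvuvvevvK   [K ::= e]
vvuvvevvK => vvuvvevve   [K ::= e]

P=>vPK=>vvPKK=>vvuKK=>vvuvKvK=>vvuvvKvvK=>vvuvvevvK=>vvuvvevve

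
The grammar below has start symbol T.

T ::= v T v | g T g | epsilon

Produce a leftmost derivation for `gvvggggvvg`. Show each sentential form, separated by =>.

T => gTg => gvTvg => gvvTvvg => gvvgTgvvg => gvvggTggvvg => gvvggggvvg

T => gTg   [T ::= g T g]
gTg => gvTvg   [T ::= v T v]
gvTvg => gvvTvvg   [T ::= v T v]
gvvTvvg => gvvgTgvvg   [T ::= g T g]
gvvgTgvvg => gvvggTggvvg   [T ::= g T g]
gvvggTggvvg => gvvggggvvg   [T ::= epsilon]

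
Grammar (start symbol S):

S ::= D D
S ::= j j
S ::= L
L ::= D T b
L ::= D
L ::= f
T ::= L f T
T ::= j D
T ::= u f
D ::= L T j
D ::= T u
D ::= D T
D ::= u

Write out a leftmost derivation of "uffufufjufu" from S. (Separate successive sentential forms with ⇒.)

S ⇒ DD ⇒ DTD ⇒ LTjTD ⇒ DTjTD ⇒ DTTjTD ⇒ uTTjTD ⇒ uLfTTjTD ⇒ uffTTjTD ⇒ uffufTjTD ⇒ uffufufjTD ⇒ uffufufjufD ⇒ uffufufjufu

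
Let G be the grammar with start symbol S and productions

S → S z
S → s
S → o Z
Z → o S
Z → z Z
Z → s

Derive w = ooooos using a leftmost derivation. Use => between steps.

S=>oZ=>ooS=>oooZ=>ooooS=>oooooZ=>ooooos

S => oZ   [S → o Z]
oZ => ooS   [Z → o S]
ooS => oooZ   [S → o Z]
oooZ => ooooS   [Z → o S]
ooooS => oooooZ   [S → o Z]
oooooZ => ooooos   [Z → s]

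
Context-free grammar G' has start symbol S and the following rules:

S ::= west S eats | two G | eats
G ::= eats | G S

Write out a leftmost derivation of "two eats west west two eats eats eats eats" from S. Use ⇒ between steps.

S ⇒ two G   [S ::= two G]
two G ⇒ two G S   [G ::= G S]
two G S ⇒ two G S S   [G ::= G S]
two G S S ⇒ two eats S S   [G ::= eats]
two eats S S ⇒ two eats west S eats S   [S ::= west S eats]
two eats west S eats S ⇒ two eats west west S eats eats S   [S ::= west S eats]
two eats west west S eats eats S ⇒ two eats west west two G eats eats S   [S ::= two G]
two eats west west two G eats eats S ⇒ two eats west west two eats eats eats S   [G ::= eats]
two eats west west two eats eats eats S ⇒ two eats west west two eats eats eats eats   [S ::= eats]

S ⇒ two G ⇒ two G S ⇒ two G S S ⇒ two eats S S ⇒ two eats west S eats S ⇒ two eats west west S eats eats S ⇒ two eats west west two G eats eats S ⇒ two eats west west two eats eats eats S ⇒ two eats west west two eats eats eats eats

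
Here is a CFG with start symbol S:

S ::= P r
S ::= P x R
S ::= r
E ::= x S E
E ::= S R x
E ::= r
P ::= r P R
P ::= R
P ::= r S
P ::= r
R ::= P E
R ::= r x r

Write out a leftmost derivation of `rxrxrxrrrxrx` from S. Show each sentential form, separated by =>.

S=>PxR=>RxR=>rxrxR=>rxrxPE=>rxrxRE=>rxrxrxrE=>rxrxrxrSRx=>rxrxrxrrRx=>rxrxrxrrrxrx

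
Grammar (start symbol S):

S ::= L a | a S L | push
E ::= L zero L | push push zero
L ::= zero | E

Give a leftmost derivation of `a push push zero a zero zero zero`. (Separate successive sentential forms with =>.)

S => a S L => a L a L => a E a L => a push push zero a L => a push push zero a E => a push push zero a L zero L => a push push zero a zero zero L => a push push zero a zero zero zero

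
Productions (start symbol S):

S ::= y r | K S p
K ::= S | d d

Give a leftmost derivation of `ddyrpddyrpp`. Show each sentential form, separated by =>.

S => KSp => SSp => KSpSp => ddSpSp => ddyrpSp => ddyrpKSpp => ddyrpddSpp => ddyrpddyrpp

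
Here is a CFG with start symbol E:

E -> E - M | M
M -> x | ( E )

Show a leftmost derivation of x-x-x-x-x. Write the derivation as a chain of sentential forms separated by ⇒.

E ⇒ E-M ⇒ E-M-M ⇒ E-M-M-M ⇒ E-M-M-M-M ⇒ M-M-M-M-M ⇒ x-M-M-M-M ⇒ x-x-M-M-M ⇒ x-x-x-M-M ⇒ x-x-x-x-M ⇒ x-x-x-x-x

E ⇒ E-M   [E -> E - M]
E-M ⇒ E-M-M   [E -> E - M]
E-M-M ⇒ E-M-M-M   [E -> E - M]
E-M-M-M ⇒ E-M-M-M-M   [E -> E - M]
E-M-M-M-M ⇒ M-M-M-M-M   [E -> M]
M-M-M-M-M ⇒ x-M-M-M-M   [M -> x]
x-M-M-M-M ⇒ x-x-M-M-M   [M -> x]
x-x-M-M-M ⇒ x-x-x-M-M   [M -> x]
x-x-x-M-M ⇒ x-x-x-x-M   [M -> x]
x-x-x-x-M ⇒ x-x-x-x-x   [M -> x]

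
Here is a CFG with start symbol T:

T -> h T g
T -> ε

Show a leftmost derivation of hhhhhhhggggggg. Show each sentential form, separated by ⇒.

T ⇒ hTg   [T -> h T g]
hTg ⇒ hhTgg   [T -> h T g]
hhTgg ⇒ hhhTggg   [T -> h T g]
hhhTggg ⇒ hhhhTgggg   [T -> h T g]
hhhhTgggg ⇒ hhhhhTggggg   [T -> h T g]
hhhhhTggggg ⇒ hhhhhhTgggggg   [T -> h T g]
hhhhhhTgggggg ⇒ hhhhhhhTggggggg   [T -> h T g]
hhhhhhhTggggggg ⇒ hhhhhhhggggggg   [T -> ε]

T ⇒ hTg ⇒ hhTgg ⇒ hhhTggg ⇒ hhhhTgggg ⇒ hhhhhTggggg ⇒ hhhhhhTgggggg ⇒ hhhhhhhTggggggg ⇒ hhhhhhhggggggg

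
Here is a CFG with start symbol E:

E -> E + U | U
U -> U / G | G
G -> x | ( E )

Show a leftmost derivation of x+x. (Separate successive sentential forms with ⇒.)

E⇒E+U⇒U+U⇒G+U⇒x+U⇒x+G⇒x+x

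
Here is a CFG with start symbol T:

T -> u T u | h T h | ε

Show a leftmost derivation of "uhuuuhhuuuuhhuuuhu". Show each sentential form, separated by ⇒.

T ⇒ uTu ⇒ uhThu ⇒ uhuTuhu ⇒ uhuuTuuhu ⇒ uhuuuTuuuhu ⇒ uhuuuhThuuuhu ⇒ uhuuuhhThhuuuhu ⇒ uhuuuhhuTuhhuuuhu ⇒ uhuuuhhuuTuuhhuuuhu ⇒ uhuuuhhuuuuhhuuuhu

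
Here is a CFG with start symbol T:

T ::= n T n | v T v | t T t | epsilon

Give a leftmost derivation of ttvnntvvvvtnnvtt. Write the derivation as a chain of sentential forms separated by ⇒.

T ⇒ tTt   [T ::= t T t]
tTt ⇒ ttTtt   [T ::= t T t]
ttTtt ⇒ ttvTvtt   [T ::= v T v]
ttvTvtt ⇒ ttvnTnvtt   [T ::= n T n]
ttvnTnvtt ⇒ ttvnnTnnvtt   [T ::= n T n]
ttvnnTnnvtt ⇒ ttvnntTtnnvtt   [T ::= t T t]
ttvnntTtnnvtt ⇒ ttvnntvTvtnnvtt   [T ::= v T v]
ttvnntvTvtnnvtt ⇒ ttvnntvvTvvtnnvtt   [T ::= v T v]
ttvnntvvTvvtnnvtt ⇒ ttvnntvvvvtnnvtt   [T ::= epsilon]

T ⇒ tTt ⇒ ttTtt ⇒ ttvTvtt ⇒ ttvnTnvtt ⇒ ttvnnTnnvtt ⇒ ttvnntTtnnvtt ⇒ ttvnntvTvtnnvtt ⇒ ttvnntvvTvvtnnvtt ⇒ ttvnntvvvvtnnvtt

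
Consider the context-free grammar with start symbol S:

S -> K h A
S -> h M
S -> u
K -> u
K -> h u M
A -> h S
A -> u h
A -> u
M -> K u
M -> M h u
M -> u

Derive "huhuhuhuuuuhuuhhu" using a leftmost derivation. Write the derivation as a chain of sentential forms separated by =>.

S => KhA   [S -> K h A]
KhA => huMhA   [K -> h u M]
huMhA => huKuhA   [M -> K u]
huKuhA => huhuMuhA   [K -> h u M]
huhuMuhA => huhuMhuuhA   [M -> M h u]
huhuMhuuhA => huhuKuhuuhA   [M -> K u]
huhuKuhuuhA => huhuhuMuhuuhA   [K -> h u M]
huhuhuMuhuuhA => huhuhuKuuhuuhA   [M -> K u]
huhuhuKuuhuuhA => huhuhuhuMuuhuuhA   [K -> h u M]
huhuhuhuMuuhuuhA => huhuhuhuuuuhuuhA   [M -> u]
huhuhuhuuuuhuuhA => huhuhuhuuuuhuuhhS   [A -> h S]
huhuhuhuuuuhuuhhS => huhuhuhuuuuhuuhhu   [S -> u]

S => KhA => huMhA => huKuhA => huhuMuhA => huhuMhuuhA => huhuKuhuuhA => huhuhuMuhuuhA => huhuhuKuuhuuhA => huhuhuhuMuuhuuhA => huhuhuhuuuuhuuhA => huhuhuhuuuuhuuhhS => huhuhuhuuuuhuuhhu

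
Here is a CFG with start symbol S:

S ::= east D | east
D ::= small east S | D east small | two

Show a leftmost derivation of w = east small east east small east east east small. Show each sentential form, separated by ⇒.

S ⇒ east D ⇒ east small east S ⇒ east small east east D ⇒ east small east east D east small ⇒ east small east east small east S east small ⇒ east small east east small east east east small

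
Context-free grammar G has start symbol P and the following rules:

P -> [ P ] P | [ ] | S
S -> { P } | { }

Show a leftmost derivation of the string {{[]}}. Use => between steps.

P=>S=>{P}=>{S}=>{{P}}=>{{[]}}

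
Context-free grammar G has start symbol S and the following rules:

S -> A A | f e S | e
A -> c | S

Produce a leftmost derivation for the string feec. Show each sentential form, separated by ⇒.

S ⇒ AA   [S -> A A]
AA ⇒ SA   [A -> S]
SA ⇒ feSA   [S -> f e S]
feSA ⇒ feeA   [S -> e]
feeA ⇒ feec   [A -> c]

S ⇒ AA ⇒ SA ⇒ feSA ⇒ feeA ⇒ feec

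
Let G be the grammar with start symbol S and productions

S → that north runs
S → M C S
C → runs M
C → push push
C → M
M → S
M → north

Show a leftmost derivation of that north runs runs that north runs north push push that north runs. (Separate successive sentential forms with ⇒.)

S ⇒ M C S ⇒ S C S ⇒ that north runs C S ⇒ that north runs runs M S ⇒ that north runs runs S S ⇒ that north runs runs that north runs S ⇒ that north runs runs that north runs M C S ⇒ that north runs runs that north runs north C S ⇒ that north runs runs that north runs north push push S ⇒ that north runs runs that north runs north push push that north runs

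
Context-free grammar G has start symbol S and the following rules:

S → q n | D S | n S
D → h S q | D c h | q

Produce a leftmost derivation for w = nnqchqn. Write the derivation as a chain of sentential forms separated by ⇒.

S ⇒ nS ⇒ nnS ⇒ nnDS ⇒ nnDchS ⇒ nnqchS ⇒ nnqchqn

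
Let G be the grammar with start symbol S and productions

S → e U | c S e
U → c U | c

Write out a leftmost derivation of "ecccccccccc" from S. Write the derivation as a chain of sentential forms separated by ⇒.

S ⇒ eU   [S → e U]
eU ⇒ ecU   [U → c U]
ecU ⇒ eccU   [U → c U]
eccU ⇒ ecccU   [U → c U]
ecccU ⇒ eccccU   [U → c U]
eccccU ⇒ ecccccU   [U → c U]
ecccccU ⇒ eccccccU   [U → c U]
eccccccU ⇒ ecccccccU   [U → c U]
ecccccccU ⇒ eccccccccU   [U → c U]
eccccccccU ⇒ ecccccccccU   [U → c U]
ecccccccccU ⇒ ecccccccccc   [U → c]

S ⇒ eU ⇒ ecU ⇒ eccU ⇒ ecccU ⇒ eccccU ⇒ ecccccU ⇒ eccccccU ⇒ ecccccccU ⇒ eccccccccU ⇒ ecccccccccU ⇒ ecccccccccc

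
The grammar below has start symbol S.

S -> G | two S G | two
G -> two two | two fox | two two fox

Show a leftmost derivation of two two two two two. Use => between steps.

S => two S G   [S -> two S G]
two S G => two G G   [S -> G]
two G G => two two two G   [G -> two two]
two two two G => two two two two two   [G -> two two]

S => two S G => two G G => two two two G => two two two two two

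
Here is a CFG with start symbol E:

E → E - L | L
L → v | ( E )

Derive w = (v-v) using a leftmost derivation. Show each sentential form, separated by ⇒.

E ⇒ L   [E → L]
L ⇒ (E)   [L → ( E )]
(E) ⇒ (E-L)   [E → E - L]
(E-L) ⇒ (L-L)   [E → L]
(L-L) ⇒ (v-L)   [L → v]
(v-L) ⇒ (v-v)   [L → v]

E ⇒ L ⇒ (E) ⇒ (E-L) ⇒ (L-L) ⇒ (v-L) ⇒ (v-v)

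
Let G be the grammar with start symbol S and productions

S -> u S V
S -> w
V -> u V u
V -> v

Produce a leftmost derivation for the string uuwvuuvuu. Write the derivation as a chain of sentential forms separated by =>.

S => uSV => uuSVV => uuwVV => uuwvV => uuwvuVu => uuwvuuVuu => uuwvuuvuu

S => uSV   [S -> u S V]
uSV => uuSVV   [S -> u S V]
uuSVV => uuwVV   [S -> w]
uuwVV => uuwvV   [V -> v]
uuwvV => uuwvuVu   [V -> u V u]
uuwvuVu => uuwvuuVuu   [V -> u V u]
uuwvuuVuu => uuwvuuvuu   [V -> v]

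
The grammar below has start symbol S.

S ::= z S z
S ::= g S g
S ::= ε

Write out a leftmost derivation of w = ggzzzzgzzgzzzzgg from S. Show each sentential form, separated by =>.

S => gSg   [S ::= g S g]
gSg => ggSgg   [S ::= g S g]
ggSgg => ggzSzgg   [S ::= z S z]
ggzSzgg => ggzzSzzgg   [S ::= z S z]
ggzzSzzgg => ggzzzSzzzgg   [S ::= z S z]
ggzzzSzzzgg => ggzzzzSzzzzgg   [S ::= z S z]
ggzzzzSzzzzgg => ggzzzzgSgzzzzgg   [S ::= g S g]
ggzzzzgSgzzzzgg => ggzzzzgzSzgzzzzgg   [S ::= z S z]
ggzzzzgzSzgzzzzgg => ggzzzzgzzgzzzzgg   [S ::= ε]

S=>gSg=>ggSgg=>ggzSzgg=>ggzzSzzgg=>ggzzzSzzzgg=>ggzzzzSzzzzgg=>ggzzzzgSgzzzzgg=>ggzzzzgzSzgzzzzgg=>ggzzzzgzzgzzzzgg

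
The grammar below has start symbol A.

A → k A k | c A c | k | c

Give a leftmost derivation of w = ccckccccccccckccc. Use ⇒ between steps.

A⇒cAc⇒ccAcc⇒cccAccc⇒ccckAkccc⇒ccckcAckccc⇒ccckccAcckccc⇒ccckcccAccckccc⇒ccckccccAcccckccc⇒ccckccccccccckccc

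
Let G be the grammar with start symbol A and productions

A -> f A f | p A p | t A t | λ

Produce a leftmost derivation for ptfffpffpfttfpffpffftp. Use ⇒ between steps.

A ⇒ pAp ⇒ ptAtp ⇒ ptfAftp ⇒ ptffAfftp ⇒ ptfffAffftp ⇒ ptfffpApffftp ⇒ ptfffpfAfpffftp ⇒ ptfffpffAffpffftp ⇒ ptfffpffpApffpffftp ⇒ ptfffpffpfAfpffpffftp ⇒ ptfffpffpftAtfpffpffftp ⇒ ptfffpffpfttfpffpffftp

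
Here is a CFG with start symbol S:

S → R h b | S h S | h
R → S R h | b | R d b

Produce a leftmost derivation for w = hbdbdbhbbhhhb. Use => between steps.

S => Rhb => SRhhb => hRhhb => hSRhhhb => hRhbRhhhb => hRdbhbRhhhb => hRdbdbhbRhhhb => hbdbdbhbRhhhb => hbdbdbhbbhhhb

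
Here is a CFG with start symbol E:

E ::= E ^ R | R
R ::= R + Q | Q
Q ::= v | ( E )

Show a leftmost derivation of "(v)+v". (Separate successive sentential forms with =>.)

E => R => R+Q => Q+Q => (E)+Q => (R)+Q => (Q)+Q => (v)+Q => (v)+v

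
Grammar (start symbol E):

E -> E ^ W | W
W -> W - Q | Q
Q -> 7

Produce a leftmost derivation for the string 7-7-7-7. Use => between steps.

E => W => W-Q => W-Q-Q => W-Q-Q-Q => Q-Q-Q-Q => 7-Q-Q-Q => 7-7-Q-Q => 7-7-7-Q => 7-7-7-7

E => W   [E -> W]
W => W-Q   [W -> W - Q]
W-Q => W-Q-Q   [W -> W - Q]
W-Q-Q => W-Q-Q-Q   [W -> W - Q]
W-Q-Q-Q => Q-Q-Q-Q   [W -> Q]
Q-Q-Q-Q => 7-Q-Q-Q   [Q -> 7]
7-Q-Q-Q => 7-7-Q-Q   [Q -> 7]
7-7-Q-Q => 7-7-7-Q   [Q -> 7]
7-7-7-Q => 7-7-7-7   [Q -> 7]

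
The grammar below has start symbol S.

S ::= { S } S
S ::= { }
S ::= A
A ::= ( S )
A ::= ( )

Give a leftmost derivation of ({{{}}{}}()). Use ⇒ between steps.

S⇒A⇒(S)⇒({S}S)⇒({{S}S}S)⇒({{{}}S}S)⇒({{{}}{}}S)⇒({{{}}{}}A)⇒({{{}}{}}())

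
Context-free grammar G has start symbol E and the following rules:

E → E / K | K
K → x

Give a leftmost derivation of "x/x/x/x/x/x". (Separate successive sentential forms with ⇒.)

E ⇒ E/K ⇒ E/K/K ⇒ E/K/K/K ⇒ E/K/K/K/K ⇒ E/K/K/K/K/K ⇒ K/K/K/K/K/K ⇒ x/K/K/K/K/K ⇒ x/x/K/K/K/K ⇒ x/x/x/K/K/K ⇒ x/x/x/x/K/K ⇒ x/x/x/x/x/K ⇒ x/x/x/x/x/x

E ⇒ E/K   [E → E / K]
E/K ⇒ E/K/K   [E → E / K]
E/K/K ⇒ E/K/K/K   [E → E / K]
E/K/K/K ⇒ E/K/K/K/K   [E → E / K]
E/K/K/K/K ⇒ E/K/K/K/K/K   [E → E / K]
E/K/K/K/K/K ⇒ K/K/K/K/K/K   [E → K]
K/K/K/K/K/K ⇒ x/K/K/K/K/K   [K → x]
x/K/K/K/K/K ⇒ x/x/K/K/K/K   [K → x]
x/x/K/K/K/K ⇒ x/x/x/K/K/K   [K → x]
x/x/x/K/K/K ⇒ x/x/x/x/K/K   [K → x]
x/x/x/x/K/K ⇒ x/x/x/x/x/K   [K → x]
x/x/x/x/x/K ⇒ x/x/x/x/x/x   [K → x]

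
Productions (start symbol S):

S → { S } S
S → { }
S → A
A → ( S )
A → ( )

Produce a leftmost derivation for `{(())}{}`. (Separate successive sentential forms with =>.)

S => {S}S   [S → { S } S]
{S}S => {A}S   [S → A]
{A}S => {(S)}S   [A → ( S )]
{(S)}S => {(A)}S   [S → A]
{(A)}S => {(())}S   [A → ( )]
{(())}S => {(())}{}   [S → { }]

S => {S}S => {A}S => {(S)}S => {(A)}S => {(())}S => {(())}{}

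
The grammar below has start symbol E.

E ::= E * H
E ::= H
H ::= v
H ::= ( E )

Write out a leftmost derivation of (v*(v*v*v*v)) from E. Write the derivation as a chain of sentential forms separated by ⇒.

E ⇒ H ⇒ (E) ⇒ (E*H) ⇒ (H*H) ⇒ (v*H) ⇒ (v*(E)) ⇒ (v*(E*H)) ⇒ (v*(E*H*H)) ⇒ (v*(E*H*H*H)) ⇒ (v*(H*H*H*H)) ⇒ (v*(v*H*H*H)) ⇒ (v*(v*v*H*H)) ⇒ (v*(v*v*v*H)) ⇒ (v*(v*v*v*v))

E ⇒ H   [E ::= H]
H ⇒ (E)   [H ::= ( E )]
(E) ⇒ (E*H)   [E ::= E * H]
(E*H) ⇒ (H*H)   [E ::= H]
(H*H) ⇒ (v*H)   [H ::= v]
(v*H) ⇒ (v*(E))   [H ::= ( E )]
(v*(E)) ⇒ (v*(E*H))   [E ::= E * H]
(v*(E*H)) ⇒ (v*(E*H*H))   [E ::= E * H]
(v*(E*H*H)) ⇒ (v*(E*H*H*H))   [E ::= E * H]
(v*(E*H*H*H)) ⇒ (v*(H*H*H*H))   [E ::= H]
(v*(H*H*H*H)) ⇒ (v*(v*H*H*H))   [H ::= v]
(v*(v*H*H*H)) ⇒ (v*(v*v*H*H))   [H ::= v]
(v*(v*v*H*H)) ⇒ (v*(v*v*v*H))   [H ::= v]
(v*(v*v*v*H)) ⇒ (v*(v*v*v*v))   [H ::= v]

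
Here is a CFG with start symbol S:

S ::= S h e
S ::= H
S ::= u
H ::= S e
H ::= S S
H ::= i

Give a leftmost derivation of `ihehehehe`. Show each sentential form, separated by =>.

S => She   [S ::= S h e]
She => Shehe   [S ::= S h e]
Shehe => Shehehe   [S ::= S h e]
Shehehe => Shehehehe   [S ::= S h e]
Shehehehe => Hhehehehe   [S ::= H]
Hhehehehe => ihehehehe   [H ::= i]

S=>She=>Shehe=>Shehehe=>Shehehehe=>Hhehehehe=>ihehehehe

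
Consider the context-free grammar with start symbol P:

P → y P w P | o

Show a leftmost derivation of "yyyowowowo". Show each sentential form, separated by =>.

P => yPwP   [P → y P w P]
yPwP => yyPwPwP   [P → y P w P]
yyPwPwP => yyyPwPwPwP   [P → y P w P]
yyyPwPwPwP => yyyowPwPwP   [P → o]
yyyowPwPwP => yyyowowPwP   [P → o]
yyyowowPwP => yyyowowowP   [P → o]
yyyowowowP => yyyowowowo   [P → o]

P => yPwP => yyPwPwP => yyyPwPwPwP => yyyowPwPwP => yyyowowPwP => yyyowowowP => yyyowowowo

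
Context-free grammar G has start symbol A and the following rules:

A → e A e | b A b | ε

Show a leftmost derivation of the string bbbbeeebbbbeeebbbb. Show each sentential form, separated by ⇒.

A ⇒ bAb ⇒ bbAbb ⇒ bbbAbbb ⇒ bbbbAbbbb ⇒ bbbbeAebbbb ⇒ bbbbeeAeebbbb ⇒ bbbbeeeAeeebbbb ⇒ bbbbeeebAbeeebbbb ⇒ bbbbeeebbAbbeeebbbb ⇒ bbbbeeebbbbeeebbbb

A ⇒ bAb   [A → b A b]
bAb ⇒ bbAbb   [A → b A b]
bbAbb ⇒ bbbAbbb   [A → b A b]
bbbAbbb ⇒ bbbbAbbbb   [A → b A b]
bbbbAbbbb ⇒ bbbbeAebbbb   [A → e A e]
bbbbeAebbbb ⇒ bbbbeeAeebbbb   [A → e A e]
bbbbeeAeebbbb ⇒ bbbbeeeAeeebbbb   [A → e A e]
bbbbeeeAeeebbbb ⇒ bbbbeeebAbeeebbbb   [A → b A b]
bbbbeeebAbeeebbbb ⇒ bbbbeeebbAbbeeebbbb   [A → b A b]
bbbbeeebbAbbeeebbbb ⇒ bbbbeeebbbbeeebbbb   [A → ε]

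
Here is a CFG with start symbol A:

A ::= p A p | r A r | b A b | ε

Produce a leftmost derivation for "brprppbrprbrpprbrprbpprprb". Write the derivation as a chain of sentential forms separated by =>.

A => bAb   [A ::= b A b]
bAb => brArb   [A ::= r A r]
brArb => brpAprb   [A ::= p A p]
brpAprb => brprArprb   [A ::= r A r]
brprArprb => brprpAprprb   [A ::= p A p]
brprpAprprb => brprppApprprb   [A ::= p A p]
brprppApprprb => brprppbAbpprprb   [A ::= b A b]
brprppbAbpprprb => brprppbrArbpprprb   [A ::= r A r]
brprppbrArbpprprb => brprppbrpAprbpprprb   [A ::= p A p]
brprppbrpAprbpprprb => brprppbrprArprbpprprb   [A ::= r A r]
brprppbrprArprbpprprb => brprppbrprbAbrprbpprprb   [A ::= b A b]
brprppbrprbAbrprbpprprb => brprppbrprbrArbrprbpprprb   [A ::= r A r]
brprppbrprbrArbrprbpprprb => brprppbrprbrpAprbrprbpprprb   [A ::= p A p]
brprppbrprbrpAprbrprbpprprb => brprppbrprbrpprbrprbpprprb   [A ::= ε]

A => bAb => brArb => brpAprb => brprArprb => brprpAprprb => brprppApprprb => brprppbAbpprprb => brprppbrArbpprprb => brprppbrpAprbpprprb => brprppbrprArprbpprprb => brprppbrprbAbrprbpprprb => brprppbrprbrArbrprbpprprb => brprppbrprbrpAprbrprbpprprb => brprppbrprbrpprbrprbpprprb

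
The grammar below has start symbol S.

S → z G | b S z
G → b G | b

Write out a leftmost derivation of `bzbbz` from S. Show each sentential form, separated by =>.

S=>bSz=>bzGz=>bzbGz=>bzbbz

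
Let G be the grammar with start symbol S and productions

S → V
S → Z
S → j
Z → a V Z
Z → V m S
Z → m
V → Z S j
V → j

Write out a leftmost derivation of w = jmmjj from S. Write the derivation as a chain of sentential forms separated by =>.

S => Z => VmS => jmS => jmV => jmZSj => jmmSj => jmmjj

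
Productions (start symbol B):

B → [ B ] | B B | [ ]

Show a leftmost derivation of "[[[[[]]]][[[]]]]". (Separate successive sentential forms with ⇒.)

B ⇒ [B] ⇒ [BB] ⇒ [[B]B] ⇒ [[[B]]B] ⇒ [[[[B]]]B] ⇒ [[[[[]]]]B] ⇒ [[[[[]]]][B]] ⇒ [[[[[]]]][[B]]] ⇒ [[[[[]]]][[[]]]]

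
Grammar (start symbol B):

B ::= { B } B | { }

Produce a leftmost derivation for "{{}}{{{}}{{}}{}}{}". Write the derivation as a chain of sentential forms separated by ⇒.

B⇒{B}B⇒{{}}B⇒{{}}{B}B⇒{{}}{{B}B}B⇒{{}}{{{}}B}B⇒{{}}{{{}}{B}B}B⇒{{}}{{{}}{{}}B}B⇒{{}}{{{}}{{}}{}}B⇒{{}}{{{}}{{}}{}}{}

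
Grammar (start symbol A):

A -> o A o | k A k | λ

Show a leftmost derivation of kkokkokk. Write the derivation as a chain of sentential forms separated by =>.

A => kAk => kkAkk => kkoAokk => kkokAkokk => kkokkokk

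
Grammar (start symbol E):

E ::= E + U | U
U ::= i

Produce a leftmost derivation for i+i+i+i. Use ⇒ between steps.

E ⇒ E+U ⇒ E+U+U ⇒ E+U+U+U ⇒ U+U+U+U ⇒ i+U+U+U ⇒ i+i+U+U ⇒ i+i+i+U ⇒ i+i+i+i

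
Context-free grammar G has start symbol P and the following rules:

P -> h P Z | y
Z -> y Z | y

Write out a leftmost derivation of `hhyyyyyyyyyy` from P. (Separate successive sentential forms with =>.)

P => hPZ => hhPZZ => hhyZZ => hhyyZZ => hhyyyZZ => hhyyyyZZ => hhyyyyyZZ => hhyyyyyyZZ => hhyyyyyyyZ => hhyyyyyyyyZ => hhyyyyyyyyyZ => hhyyyyyyyyyy

P => hPZ   [P -> h P Z]
hPZ => hhPZZ   [P -> h P Z]
hhPZZ => hhyZZ   [P -> y]
hhyZZ => hhyyZZ   [Z -> y Z]
hhyyZZ => hhyyyZZ   [Z -> y Z]
hhyyyZZ => hhyyyyZZ   [Z -> y Z]
hhyyyyZZ => hhyyyyyZZ   [Z -> y Z]
hhyyyyyZZ => hhyyyyyyZZ   [Z -> y Z]
hhyyyyyyZZ => hhyyyyyyyZ   [Z -> y]
hhyyyyyyyZ => hhyyyyyyyyZ   [Z -> y Z]
hhyyyyyyyyZ => hhyyyyyyyyyZ   [Z -> y Z]
hhyyyyyyyyyZ => hhyyyyyyyyyy   [Z -> y]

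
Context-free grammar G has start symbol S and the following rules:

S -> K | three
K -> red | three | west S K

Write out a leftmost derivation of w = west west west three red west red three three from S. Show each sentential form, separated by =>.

S => K => west S K => west K K => west west S K K => west west K K K => west west west S K K K => west west west three K K K => west west west three red K K => west west west three red west S K K => west west west three red west K K K => west west west three red west red K K => west west west three red west red three K => west west west three red west red three three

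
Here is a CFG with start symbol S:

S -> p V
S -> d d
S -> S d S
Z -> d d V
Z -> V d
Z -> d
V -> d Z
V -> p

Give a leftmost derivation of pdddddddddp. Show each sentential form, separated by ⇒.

S ⇒ pV   [S -> p V]
pV ⇒ pdZ   [V -> d Z]
pdZ ⇒ pdddV   [Z -> d d V]
pdddV ⇒ pddddZ   [V -> d Z]
pddddZ ⇒ pddddddV   [Z -> d d V]
pddddddV ⇒ pdddddddZ   [V -> d Z]
pdddddddZ ⇒ pdddddddddV   [Z -> d d V]
pdddddddddV ⇒ pdddddddddp   [V -> p]

S ⇒ pV ⇒ pdZ ⇒ pdddV ⇒ pddddZ ⇒ pddddddV ⇒ pdddddddZ ⇒ pdddddddddV ⇒ pdddddddddp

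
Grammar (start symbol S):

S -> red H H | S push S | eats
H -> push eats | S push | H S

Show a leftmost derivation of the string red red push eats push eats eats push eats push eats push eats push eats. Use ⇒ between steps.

S ⇒ S push S   [S -> S push S]
S push S ⇒ red H H push S   [S -> red H H]
red H H push S ⇒ red H S H push S   [H -> H S]
red H S H push S ⇒ red S push S H push S   [H -> S push]
red S push S H push S ⇒ red S push S push S H push S   [S -> S push S]
red S push S push S H push S ⇒ red red H H push S push S H push S   [S -> red H H]
red red H H push S push S H push S ⇒ red red push eats H push S push S H push S   [H -> push eats]
red red push eats H push S push S H push S ⇒ red red push eats H S push S push S H push S   [H -> H S]
red red push eats H S push S push S H push S ⇒ red red push eats push eats S push S push S H push S   [H -> push eats]
red red push eats push eats S push S push S H push S ⇒ red red push eats push eats eats push S push S H push S   [S -> eats]
red red push eats push eats eats push S push S H push S ⇒ red red push eats push eats eats push eats push S H push S   [S -> eats]
red red push eats push eats eats push eats push S H push S ⇒ red red push eats push eats eats push eats push eats H push S   [S -> eats]
red red push eats push eats eats push eats push eats H push S ⇒ red red push eats push eats eats push eats push eats push eats push S   [H -> push eats]
red red push eats push eats eats push eats push eats push eats push S ⇒ red red push eats push eats eats push eats push eats push eats push eats   [S -> eats]

S ⇒ S push S ⇒ red H H push S ⇒ red H S H push S ⇒ red S push S H push S ⇒ red S push S push S H push S ⇒ red red H H push S push S H push S ⇒ red red push eats H push S push S H push S ⇒ red red push eats H S push S push S H push S ⇒ red red push eats push eats S push S push S H push S ⇒ red red push eats push eats eats push S push S H push S ⇒ red red push eats push eats eats push eats push S H push S ⇒ red red push eats push eats eats push eats push eats H push S ⇒ red red push eats push eats eats push eats push eats push eats push S ⇒ red red push eats push eats eats push eats push eats push eats push eats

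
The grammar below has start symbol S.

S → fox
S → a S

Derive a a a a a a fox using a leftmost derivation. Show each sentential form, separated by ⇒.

S ⇒ a S   [S → a S]
a S ⇒ a a S   [S → a S]
a a S ⇒ a a a S   [S → a S]
a a a S ⇒ a a a a S   [S → a S]
a a a a S ⇒ a a a a a S   [S → a S]
a a a a a S ⇒ a a a a a a S   [S → a S]
a a a a a a S ⇒ a a a a a a fox   [S → fox]

S ⇒ a S ⇒ a a S ⇒ a a a S ⇒ a a a a S ⇒ a a a a a S ⇒ a a a a a a S ⇒ a a a a a a fox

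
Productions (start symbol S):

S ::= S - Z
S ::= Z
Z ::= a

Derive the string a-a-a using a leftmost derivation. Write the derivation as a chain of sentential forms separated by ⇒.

S ⇒ S-Z ⇒ S-Z-Z ⇒ Z-Z-Z ⇒ a-Z-Z ⇒ a-a-Z ⇒ a-a-a

S ⇒ S-Z   [S ::= S - Z]
S-Z ⇒ S-Z-Z   [S ::= S - Z]
S-Z-Z ⇒ Z-Z-Z   [S ::= Z]
Z-Z-Z ⇒ a-Z-Z   [Z ::= a]
a-Z-Z ⇒ a-a-Z   [Z ::= a]
a-a-Z ⇒ a-a-a   [Z ::= a]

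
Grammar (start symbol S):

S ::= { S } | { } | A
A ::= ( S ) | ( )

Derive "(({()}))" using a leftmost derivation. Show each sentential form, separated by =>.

S => A => (S) => (A) => ((S)) => (({S})) => (({A})) => (({()}))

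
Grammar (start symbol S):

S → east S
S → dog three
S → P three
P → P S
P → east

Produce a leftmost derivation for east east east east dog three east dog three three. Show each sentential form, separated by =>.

S => east S => east east S => east east east S => east east east P three => east east east P S three => east east east P S S three => east east east east S S three => east east east east dog three S three => east east east east dog three east S three => east east east east dog three east dog three three

S => east S   [S → east S]
east S => east east S   [S → east S]
east east S => east east east S   [S → east S]
east east east S => east east east P three   [S → P three]
east east east P three => east east east P S three   [P → P S]
east east east P S three => east east east P S S three   [P → P S]
east east east P S S three => east east east east S S three   [P → east]
east east east east S S three => east east east east dog three S three   [S → dog three]
east east east east dog three S three => east east east east dog three east S three   [S → east S]
east east east east dog three east S three => east east east east dog three east dog three three   [S → dog three]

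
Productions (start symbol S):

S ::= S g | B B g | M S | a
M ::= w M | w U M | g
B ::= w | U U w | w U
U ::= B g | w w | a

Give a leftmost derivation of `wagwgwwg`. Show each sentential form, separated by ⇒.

S ⇒ BBg ⇒ UUwBg ⇒ BgUwBg ⇒ wUgUwBg ⇒ wagUwBg ⇒ wagBgwBg ⇒ wagwgwBg ⇒ wagwgwwg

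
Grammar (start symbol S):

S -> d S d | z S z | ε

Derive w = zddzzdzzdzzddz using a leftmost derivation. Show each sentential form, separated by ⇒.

S ⇒ zSz ⇒ zdSdz ⇒ zddSddz ⇒ zddzSzddz ⇒ zddzzSzzddz ⇒ zddzzdSdzzddz ⇒ zddzzdzSzdzzddz ⇒ zddzzdzzdzzddz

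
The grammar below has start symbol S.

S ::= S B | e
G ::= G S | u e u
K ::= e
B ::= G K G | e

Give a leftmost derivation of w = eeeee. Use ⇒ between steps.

S⇒SB⇒SBB⇒SBBB⇒SBBBB⇒eBBBB⇒eeBBB⇒eeeBB⇒eeeeB⇒eeeee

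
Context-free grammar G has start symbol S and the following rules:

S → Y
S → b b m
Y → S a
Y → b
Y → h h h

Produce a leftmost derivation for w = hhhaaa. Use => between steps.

S => Y => Sa => Ya => Saa => Yaa => Saaa => Yaaa => hhhaaa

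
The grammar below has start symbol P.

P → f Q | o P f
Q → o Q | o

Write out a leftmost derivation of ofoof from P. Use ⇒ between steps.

P ⇒ oPf   [P → o P f]
oPf ⇒ ofQf   [P → f Q]
ofQf ⇒ ofoQf   [Q → o Q]
ofoQf ⇒ ofoof   [Q → o]

P⇒oPf⇒ofQf⇒ofoQf⇒ofoof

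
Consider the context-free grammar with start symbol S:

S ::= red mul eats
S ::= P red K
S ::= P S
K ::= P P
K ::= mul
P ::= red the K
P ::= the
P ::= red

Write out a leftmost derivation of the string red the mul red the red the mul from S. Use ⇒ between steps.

S ⇒ P red K ⇒ red the K red K ⇒ red the mul red K ⇒ red the mul red P P ⇒ red the mul red the P ⇒ red the mul red the red the K ⇒ red the mul red the red the mul

S ⇒ P red K   [S ::= P red K]
P red K ⇒ red the K red K   [P ::= red the K]
red the K red K ⇒ red the mul red K   [K ::= mul]
red the mul red K ⇒ red the mul red P P   [K ::= P P]
red the mul red P P ⇒ red the mul red the P   [P ::= the]
red the mul red the P ⇒ red the mul red the red the K   [P ::= red the K]
red the mul red the red the K ⇒ red the mul red the red the mul   [K ::= mul]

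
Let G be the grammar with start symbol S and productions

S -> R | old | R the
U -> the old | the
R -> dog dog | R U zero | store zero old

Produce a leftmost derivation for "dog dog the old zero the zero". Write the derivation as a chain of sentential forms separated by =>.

S => R => R U zero => R U zero U zero => dog dog U zero U zero => dog dog the old zero U zero => dog dog the old zero the zero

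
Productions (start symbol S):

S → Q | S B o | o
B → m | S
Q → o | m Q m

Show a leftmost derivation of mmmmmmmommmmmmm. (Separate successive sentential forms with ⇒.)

S ⇒ Q ⇒ mQm ⇒ mmQmm ⇒ mmmQmmm ⇒ mmmmQmmmm ⇒ mmmmmQmmmmm ⇒ mmmmmmQmmmmmm ⇒ mmmmmmmQmmmmmmm ⇒ mmmmmmmommmmmmm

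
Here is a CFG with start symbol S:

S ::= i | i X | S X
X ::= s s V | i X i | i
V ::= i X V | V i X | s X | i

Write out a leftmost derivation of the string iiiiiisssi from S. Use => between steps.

S => SX   [S ::= S X]
SX => iXX   [S ::= i X]
iXX => iiXiX   [X ::= i X i]
iiXiX => iiiXiiX   [X ::= i X i]
iiiXiiX => iiiiiiX   [X ::= i]
iiiiiiX => iiiiiissV   [X ::= s s V]
iiiiiissV => iiiiiisssX   [V ::= s X]
iiiiiisssX => iiiiiisssi   [X ::= i]

S=>SX=>iXX=>iiXiX=>iiiXiiX=>iiiiiiX=>iiiiiissV=>iiiiiisssX=>iiiiiisssi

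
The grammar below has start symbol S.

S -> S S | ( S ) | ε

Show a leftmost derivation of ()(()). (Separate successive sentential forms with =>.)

S => SS   [S -> S S]
SS => SSS   [S -> S S]
SSS => (S)SS   [S -> ( S )]
(S)SS => ()SS   [S -> ε]
()SS => ()SSS   [S -> S S]
()SSS => ()(S)SS   [S -> ( S )]
()(S)SS => ()(SS)SS   [S -> S S]
()(SS)SS => ()((S)S)SS   [S -> ( S )]
()((S)S)SS => ()(()S)SS   [S -> ε]
()(()S)SS => ()(())SS   [S -> ε]
()(())SS => ()(())S   [S -> ε]
()(())S => ()(())   [S -> ε]

S=>SS=>SSS=>(S)SS=>()SS=>()SSS=>()(S)SS=>()(SS)SS=>()((S)S)SS=>()(()S)SS=>()(())SS=>()(())S=>()(())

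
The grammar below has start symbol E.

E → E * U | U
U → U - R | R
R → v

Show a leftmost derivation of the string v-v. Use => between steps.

E => U   [E → U]
U => U-R   [U → U - R]
U-R => R-R   [U → R]
R-R => v-R   [R → v]
v-R => v-v   [R → v]

E => U => U-R => R-R => v-R => v-v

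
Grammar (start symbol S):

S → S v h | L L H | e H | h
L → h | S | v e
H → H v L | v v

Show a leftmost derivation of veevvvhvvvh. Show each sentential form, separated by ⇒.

S⇒Svh⇒LLHvh⇒veLHvh⇒veSHvh⇒veeHHvh⇒veeHvLHvh⇒veevvvLHvh⇒veevvvhHvh⇒veevvvhvvvh

S ⇒ Svh   [S → S v h]
Svh ⇒ LLHvh   [S → L L H]
LLHvh ⇒ veLHvh   [L → v e]
veLHvh ⇒ veSHvh   [L → S]
veSHvh ⇒ veeHHvh   [S → e H]
veeHHvh ⇒ veeHvLHvh   [H → H v L]
veeHvLHvh ⇒ veevvvLHvh   [H → v v]
veevvvLHvh ⇒ veevvvhHvh   [L → h]
veevvvhHvh ⇒ veevvvhvvvh   [H → v v]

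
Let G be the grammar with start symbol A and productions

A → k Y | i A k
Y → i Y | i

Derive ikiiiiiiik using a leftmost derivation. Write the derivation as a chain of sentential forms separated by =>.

A => iAk => ikYk => ikiYk => ikiiYk => ikiiiYk => ikiiiiYk => ikiiiiiYk => ikiiiiiiYk => ikiiiiiiik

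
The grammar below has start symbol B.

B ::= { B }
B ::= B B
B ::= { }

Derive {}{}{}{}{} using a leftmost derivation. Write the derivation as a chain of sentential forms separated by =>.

B => BB => BBB => BBBB => {}BBB => {}BBBB => {}{}BBB => {}{}{}BB => {}{}{}{}B => {}{}{}{}{}

B => BB   [B ::= B B]
BB => BBB   [B ::= B B]
BBB => BBBB   [B ::= B B]
BBBB => {}BBB   [B ::= { }]
{}BBB => {}BBBB   [B ::= B B]
{}BBBB => {}{}BBB   [B ::= { }]
{}{}BBB => {}{}{}BB   [B ::= { }]
{}{}{}BB => {}{}{}{}B   [B ::= { }]
{}{}{}{}B => {}{}{}{}{}   [B ::= { }]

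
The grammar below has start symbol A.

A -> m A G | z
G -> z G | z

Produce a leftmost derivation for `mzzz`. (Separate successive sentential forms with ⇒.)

A ⇒ mAG   [A -> m A G]
mAG ⇒ mzG   [A -> z]
mzG ⇒ mzzG   [G -> z G]
mzzG ⇒ mzzz   [G -> z]

A ⇒ mAG ⇒ mzG ⇒ mzzG ⇒ mzzz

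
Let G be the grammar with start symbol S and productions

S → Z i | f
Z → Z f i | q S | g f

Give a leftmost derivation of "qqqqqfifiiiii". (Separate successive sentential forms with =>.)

S => Zi   [S → Z i]
Zi => qSi   [Z → q S]
qSi => qZii   [S → Z i]
qZii => qqSii   [Z → q S]
qqSii => qqZiii   [S → Z i]
qqZiii => qqqSiii   [Z → q S]
qqqSiii => qqqZiiii   [S → Z i]
qqqZiiii => qqqZfiiiii   [Z → Z f i]
qqqZfiiiii => qqqqSfiiiii   [Z → q S]
qqqqSfiiiii => qqqqZifiiiii   [S → Z i]
qqqqZifiiiii => qqqqqSifiiiii   [Z → q S]
qqqqqSifiiiii => qqqqqfifiiiii   [S → f]

S=>Zi=>qSi=>qZii=>qqSii=>qqZiii=>qqqSiii=>qqqZiiii=>qqqZfiiiii=>qqqqSfiiiii=>qqqqZifiiiii=>qqqqqSifiiiii=>qqqqqfifiiiii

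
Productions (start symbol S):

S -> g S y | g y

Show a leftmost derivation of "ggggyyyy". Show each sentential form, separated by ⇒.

S ⇒ gSy   [S -> g S y]
gSy ⇒ ggSyy   [S -> g S y]
ggSyy ⇒ gggSyyy   [S -> g S y]
gggSyyy ⇒ ggggyyyy   [S -> g y]

S ⇒ gSy ⇒ ggSyy ⇒ gggSyyy ⇒ ggggyyyy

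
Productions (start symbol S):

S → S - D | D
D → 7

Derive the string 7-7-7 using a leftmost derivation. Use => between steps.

S => S-D   [S → S - D]
S-D => S-D-D   [S → S - D]
S-D-D => D-D-D   [S → D]
D-D-D => 7-D-D   [D → 7]
7-D-D => 7-7-D   [D → 7]
7-7-D => 7-7-7   [D → 7]

S => S-D => S-D-D => D-D-D => 7-D-D => 7-7-D => 7-7-7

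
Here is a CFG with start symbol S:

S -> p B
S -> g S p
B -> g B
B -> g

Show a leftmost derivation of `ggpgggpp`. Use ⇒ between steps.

S ⇒ gSp ⇒ ggSpp ⇒ ggpBpp ⇒ ggpgBpp ⇒ ggpggBpp ⇒ ggpgggpp

S ⇒ gSp   [S -> g S p]
gSp ⇒ ggSpp   [S -> g S p]
ggSpp ⇒ ggpBpp   [S -> p B]
ggpBpp ⇒ ggpgBpp   [B -> g B]
ggpgBpp ⇒ ggpggBpp   [B -> g B]
ggpggBpp ⇒ ggpgggpp   [B -> g]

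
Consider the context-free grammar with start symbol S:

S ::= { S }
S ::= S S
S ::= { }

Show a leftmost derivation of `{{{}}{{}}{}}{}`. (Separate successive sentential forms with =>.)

S => SS => {S}S => {SS}S => {{S}S}S => {{{}}S}S => {{{}}SS}S => {{{}}{S}S}S => {{{}}{{}}S}S => {{{}}{{}}{}}S => {{{}}{{}}{}}{}

S => SS   [S ::= S S]
SS => {S}S   [S ::= { S }]
{S}S => {SS}S   [S ::= S S]
{SS}S => {{S}S}S   [S ::= { S }]
{{S}S}S => {{{}}S}S   [S ::= { }]
{{{}}S}S => {{{}}SS}S   [S ::= S S]
{{{}}SS}S => {{{}}{S}S}S   [S ::= { S }]
{{{}}{S}S}S => {{{}}{{}}S}S   [S ::= { }]
{{{}}{{}}S}S => {{{}}{{}}{}}S   [S ::= { }]
{{{}}{{}}{}}S => {{{}}{{}}{}}{}   [S ::= { }]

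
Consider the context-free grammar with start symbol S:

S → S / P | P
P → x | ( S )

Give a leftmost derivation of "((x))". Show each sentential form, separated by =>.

S => P => (S) => (P) => ((S)) => ((P)) => ((x))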